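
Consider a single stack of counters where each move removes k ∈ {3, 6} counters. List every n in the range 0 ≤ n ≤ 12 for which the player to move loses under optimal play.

0, 1, 2, 9, 10, 11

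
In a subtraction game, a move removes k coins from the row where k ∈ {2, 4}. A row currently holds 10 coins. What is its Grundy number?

Build the Grundy sequence with g(k) = mex{g(k−s) : s ∈ {2, 4}, s ≤ k}:
g(0) = mex{} = 0
g(1) = mex{} = 0
g(2) = mex{0} = 1
g(3) = mex{0} = 1
g(4) = mex{0,1} = 2
g(5) = mex{0,1} = 2
g(6) = mex{1,2} = 0
g(7) = mex{1,2} = 0
g(8) = mex{0,2} = 1
g(9) = mex{0,2} = 1
g(10) = mex{0,1} = 2
So g(10) = 2.

2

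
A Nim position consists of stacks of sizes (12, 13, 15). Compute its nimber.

14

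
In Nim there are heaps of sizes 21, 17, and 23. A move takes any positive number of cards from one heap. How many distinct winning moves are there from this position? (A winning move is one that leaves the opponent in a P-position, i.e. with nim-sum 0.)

3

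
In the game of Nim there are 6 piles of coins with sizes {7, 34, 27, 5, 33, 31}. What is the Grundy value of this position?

Write each in binary and XOR column by column:
  000111  (7)
  100010  (34)
  011011  (27)
  000101  (5)
  100001  (33)
  011111  (31)
  ------
  000101  (5)

5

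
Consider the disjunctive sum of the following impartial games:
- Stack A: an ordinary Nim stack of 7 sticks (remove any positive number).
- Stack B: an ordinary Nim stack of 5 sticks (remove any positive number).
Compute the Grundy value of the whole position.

Stack A is a plain Nim stack of size 7, so its Grundy value is 7.
Stack B is a plain Nim stack of size 5, so its Grundy value is 5.
By the Sprague-Grundy theorem, the Grundy value of a sum of independent games is the XOR of the component values.
Combined value = 7 ⊕ 5 = 2.

2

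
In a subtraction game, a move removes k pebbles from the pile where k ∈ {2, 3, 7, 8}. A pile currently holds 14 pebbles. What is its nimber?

2

Compute g(0), g(1), … for moves {2, 3, 7, 8}:
k:     0  1  2  3  4  5  6  7  8  9 10 11 12 13 14
g(k):  0  0  1  1  2  0  0  1  1  2  0  0  1  1  2
So g(14) = 2.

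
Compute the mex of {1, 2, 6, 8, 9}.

0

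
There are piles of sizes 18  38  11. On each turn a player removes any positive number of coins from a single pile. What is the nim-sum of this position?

Nim-sum: 18 ^ 38 ^ 11 = 63.

63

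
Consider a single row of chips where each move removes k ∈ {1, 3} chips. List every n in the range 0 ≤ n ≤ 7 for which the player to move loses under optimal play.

Grundy values for subtraction set {1, 3}:
k:     0  1  2  3  4  5  6  7
g(k):  0  1  0  1  0  1  0  1
The P-positions (g = 0) in 0..7 are 0, 2, 4, 6.

0, 2, 4, 6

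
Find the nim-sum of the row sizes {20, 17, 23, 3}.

17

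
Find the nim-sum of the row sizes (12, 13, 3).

2

Write each in binary and XOR column by column:
  1100  (12)
  1101  (13)
  0011  (3)
  ----
  0010  (2)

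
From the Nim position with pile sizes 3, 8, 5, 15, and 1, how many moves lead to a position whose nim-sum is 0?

Compute the nim-sum pairwise:
3 ^ 8 = 11
11 ^ 5 = 14
14 ^ 15 = 1
1 ^ 1 = 0
The nim-sum is already 0, so every move leaves a nonzero nim-sum — there are no winning moves.

0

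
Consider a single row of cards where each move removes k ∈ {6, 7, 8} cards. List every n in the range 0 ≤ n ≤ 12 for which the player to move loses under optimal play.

0, 1, 2, 3, 4, 5

Compute g(0), g(1), … for moves {6, 7, 8}:
k:     0  1  2  3  4  5  6  7  8  9 10 11 12
g(k):  0  0  0  0  0  0  1  1  1  1  1  1  2
The P-positions (g = 0) in 0..12 are 0, 1, 2, 3, 4, 5.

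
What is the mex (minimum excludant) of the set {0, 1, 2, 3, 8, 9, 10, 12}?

4

The values 0, 1, 2, 3 are all present; 4 is the first non-negative integer missing from the set.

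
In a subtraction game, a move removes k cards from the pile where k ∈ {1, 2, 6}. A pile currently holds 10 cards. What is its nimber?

Build the Grundy sequence with g(k) = mex{g(k−s) : s ∈ {1, 2, 6}, s ≤ k}:
k:     0  1  2  3  4  5  6  7  8  9 10
g(k):  0  1  2  0  1  2  3  0  1  2  0
So g(10) = 0.

0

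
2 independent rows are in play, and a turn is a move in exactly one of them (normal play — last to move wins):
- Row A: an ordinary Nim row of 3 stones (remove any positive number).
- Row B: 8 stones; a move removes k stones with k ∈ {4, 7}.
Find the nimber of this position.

Row A is a plain Nim row of size 3, so its Grundy value is 3.
Grundy values for row B (subtraction set {4, 7}):
g(0) = mex{} = 0
g(1) = mex{} = 0
g(2) = mex{} = 0
g(3) = mex{} = 0
g(4) = mex{0} = 1
g(5) = mex{0} = 1
g(6) = mex{0} = 1
g(7) = mex{0} = 1
g(8) = mex{0,1} = 2
So g(8) = 2.
By the Sprague-Grundy theorem, the Grundy value of a sum of independent games is the XOR of the component values.
Combined value = 3 XOR 2 = 1.

1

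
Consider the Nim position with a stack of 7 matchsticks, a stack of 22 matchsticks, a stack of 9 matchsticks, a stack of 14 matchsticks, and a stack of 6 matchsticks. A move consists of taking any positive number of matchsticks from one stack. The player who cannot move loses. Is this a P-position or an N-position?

N-position

Compute the nim-sum pairwise:
7 ⊕ 22 = 17
17 ⊕ 9 = 24
24 ⊕ 14 = 22
22 ⊕ 6 = 16
The nim-sum is 16 ≠ 0, so this is an N-position: the player to move can win.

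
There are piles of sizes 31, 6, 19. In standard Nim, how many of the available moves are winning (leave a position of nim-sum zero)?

Nim-sum: 31 ^ 6 ^ 19 = 10.
The overall nim-sum is X = 10. A pile of size p has a winning move iff p XOR X < p (reduce it to p XOR X).
  31: 31 XOR 10 = 21 < 31 — winning move (to 21).
  6: 6 XOR 10 = 12 ≥ 6 — no move.
  19: 19 XOR 10 = 25 ≥ 19 — no move.
That gives 1 winning move.

1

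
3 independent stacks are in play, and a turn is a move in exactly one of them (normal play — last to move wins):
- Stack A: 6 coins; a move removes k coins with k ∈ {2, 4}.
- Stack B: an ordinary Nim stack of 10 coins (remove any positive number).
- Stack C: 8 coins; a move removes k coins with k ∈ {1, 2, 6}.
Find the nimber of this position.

For stack A, compute g(0), g(1), … with moves {2, 4}:
g(0) = mex{} = 0
g(1) = mex{} = 0
g(2) = mex{0} = 1
g(3) = mex{0} = 1
g(4) = mex{0,1} = 2
g(5) = mex{0,1} = 2
g(6) = mex{1,2} = 0
So g(6) = 0.
Stack B is a plain Nim stack of size 10, so its Grundy value is 10.
Grundy values for stack C (subtraction set {1, 2, 6}):
g(0) = mex{} = 0
g(1) = mex{0} = 1
g(2) = mex{0,1} = 2
g(3) = mex{1,2} = 0
g(4) = mex{0,2} = 1
g(5) = mex{0,1} = 2
g(6) = mex{0,1,2} = 3
g(7) = mex{1,2,3} = 0
g(8) = mex{0,2,3} = 1
So g(8) = 1.
The value of a disjunctive sum is the nim-sum of the parts.
Combined value = 0 ⊕ 10 ⊕ 1 = 11.

11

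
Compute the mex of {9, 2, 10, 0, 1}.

3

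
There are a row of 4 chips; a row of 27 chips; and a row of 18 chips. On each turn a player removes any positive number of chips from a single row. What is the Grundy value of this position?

In binary:
  00100  (4)
  11011  (27)
  10010  (18)
  -----
  01101  (13)

13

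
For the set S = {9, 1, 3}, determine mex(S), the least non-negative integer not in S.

0 is not in the set, so the mex is 0.

0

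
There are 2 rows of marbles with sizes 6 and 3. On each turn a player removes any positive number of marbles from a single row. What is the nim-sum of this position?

5

Compute the nim-sum pairwise:
6 ^ 3 = 5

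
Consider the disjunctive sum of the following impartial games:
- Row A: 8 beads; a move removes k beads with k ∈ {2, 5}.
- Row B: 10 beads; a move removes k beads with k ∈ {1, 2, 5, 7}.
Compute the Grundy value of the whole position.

1

Build the Grundy sequence for row A with g(k) = mex{g(k−s) : s ∈ {2, 5}, s ≤ k}:
k:     0  1  2  3  4  5  6  7  8
g(k):  0  0  1  1  0  2  1  0  0
So g(8) = 0.
For row B, compute g(0), g(1), … with moves {1, 2, 5, 7}:
k:     0  1  2  3  4  5  6  7  8  9 10
g(k):  0  1  2  0  1  2  0  1  2  0  1
So g(10) = 1.
By the Sprague-Grundy theorem, the Grundy value of a sum of independent games is the XOR of the component values.
Combined value = 0 ⊕ 1 = 1.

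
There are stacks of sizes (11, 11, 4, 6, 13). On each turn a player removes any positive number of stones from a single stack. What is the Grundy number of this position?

Bitwise XOR of the heap sizes:
  1011  (11)
  1011  (11)
  0100  (4)
  0110  (6)
  1101  (13)
  ----
  1111  (15)

15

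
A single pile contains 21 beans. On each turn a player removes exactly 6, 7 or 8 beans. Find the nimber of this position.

1

Grundy values for subtraction set {6, 7, 8}:
k:     0  1  2  3  4  5  6  7  8  9 10 11 12 13 14 15 16 17 18 19 20 21
g(k):  0  0  0  0  0  0  1  1  1  1  1  1  2  2  0  0  0  0  0  0  1  1
So g(21) = 1.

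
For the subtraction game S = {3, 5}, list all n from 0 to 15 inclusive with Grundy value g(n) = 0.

Grundy values for subtraction set {3, 5}:
k:     0  1  2  3  4  5  6  7  8  9 10 11 12 13 14 15
g(k):  0  0  0  1  1  1  2  2  0  0  0  1  1  1  2  2
The P-positions (g = 0) in 0..15 are 0, 1, 2, 8, 9, 10.

0, 1, 2, 8, 9, 10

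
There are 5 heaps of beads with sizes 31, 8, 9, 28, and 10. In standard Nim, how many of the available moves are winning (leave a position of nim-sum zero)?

5

Bitwise XOR of the heap sizes:
  11111  (31)
  01000  (8)
  01001  (9)
  11100  (28)
  01010  (10)
  -----
  01000  (8)
The overall nim-sum is X = 8. A heap of size p has a winning move iff p XOR X < p (reduce it to p XOR X).
  31: 31 XOR 8 = 23 < 31 — winning move (to 23).
  8: 8 XOR 8 = 0 < 8 — winning move (to 0).
  9: 9 XOR 8 = 1 < 9 — winning move (to 1).
  28: 28 XOR 8 = 20 < 28 — winning move (to 20).
  10: 10 XOR 8 = 2 < 10 — winning move (to 2).
That gives 5 winning moves.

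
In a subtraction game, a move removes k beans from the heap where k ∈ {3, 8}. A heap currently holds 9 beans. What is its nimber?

1

Grundy values for subtraction set {3, 8}:
k:     0  1  2  3  4  5  6  7  8  9
g(k):  0  0  0  1  1  1  0  0  2  1
So g(9) = 1.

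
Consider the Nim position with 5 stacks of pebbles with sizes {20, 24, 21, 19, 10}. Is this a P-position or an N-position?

P-position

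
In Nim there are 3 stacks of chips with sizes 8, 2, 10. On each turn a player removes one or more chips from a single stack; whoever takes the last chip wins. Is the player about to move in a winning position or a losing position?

Nim-sum: 8 ⊕ 2 ⊕ 10 = 0.
The nim-sum is 0, so this is a P-position: the player to move is in a losing position under optimal play.

Losing position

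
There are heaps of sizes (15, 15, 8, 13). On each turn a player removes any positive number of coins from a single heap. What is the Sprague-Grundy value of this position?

5

Compute the nim-sum pairwise:
15 ^ 15 = 0
0 ^ 8 = 8
8 ^ 13 = 5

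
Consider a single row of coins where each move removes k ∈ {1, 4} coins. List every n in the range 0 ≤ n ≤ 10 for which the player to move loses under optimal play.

0, 2, 5, 7, 10

Compute g(0), g(1), … for moves {1, 4}:
k:     0  1  2  3  4  5  6  7  8  9 10
g(k):  0  1  0  1  2  0  1  0  1  2  0
The P-positions (g = 0) in 0..10 are 0, 2, 5, 7, 10.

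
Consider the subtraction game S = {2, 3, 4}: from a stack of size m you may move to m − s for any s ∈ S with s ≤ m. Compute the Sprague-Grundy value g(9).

Compute g(0), g(1), … for moves {2, 3, 4}:
k:     0  1  2  3  4  5  6  7  8  9
g(k):  0  0  1  1  2  2  0  0  1  1
So g(9) = 1.

1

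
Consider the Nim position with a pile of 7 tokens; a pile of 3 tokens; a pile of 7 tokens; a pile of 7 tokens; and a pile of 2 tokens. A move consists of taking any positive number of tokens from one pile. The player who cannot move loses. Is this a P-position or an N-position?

Compute the nim-sum pairwise:
7 XOR 3 = 4
4 XOR 7 = 3
3 XOR 7 = 4
4 XOR 2 = 6
The nim-sum is 6 ≠ 0, so this is an N-position: the player to move can win.

N-position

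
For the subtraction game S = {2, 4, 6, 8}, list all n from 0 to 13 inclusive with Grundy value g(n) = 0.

0, 1, 10, 11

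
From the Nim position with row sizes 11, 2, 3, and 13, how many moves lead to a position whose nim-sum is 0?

1

Compute the nim-sum pairwise:
11 ⊕ 2 = 9
9 ⊕ 3 = 10
10 ⊕ 13 = 7
The overall nim-sum is X = 7. A row of size p has a winning move iff p XOR X < p (reduce it to p XOR X).
  11: 11 XOR 7 = 12 ≥ 11 — no move.
  2: 2 XOR 7 = 5 ≥ 2 — no move.
  3: 3 XOR 7 = 4 ≥ 3 — no move.
  13: 13 XOR 7 = 10 < 13 — winning move (to 10).
That gives 1 winning move.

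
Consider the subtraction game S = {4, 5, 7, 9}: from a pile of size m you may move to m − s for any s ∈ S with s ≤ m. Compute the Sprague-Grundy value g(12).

3

Compute g(0), g(1), … for moves {4, 5, 7, 9}:
g(0) = mex{} = 0
g(1) = mex{} = 0
g(2) = mex{} = 0
g(3) = mex{} = 0
g(4) = mex{0} = 1
g(5) = mex{0} = 1
g(6) = mex{0} = 1
g(7) = mex{0} = 1
g(8) = mex{0,1} = 2
g(9) = mex{0,1} = 2
g(10) = mex{0,1} = 2
g(11) = mex{0,1} = 2
g(12) = mex{0,1,2} = 3
So g(12) = 3.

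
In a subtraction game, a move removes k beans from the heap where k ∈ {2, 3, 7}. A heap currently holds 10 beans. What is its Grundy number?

0

Compute g(0), g(1), … for moves {2, 3, 7}:
k:     0  1  2  3  4  5  6  7  8  9 10
g(k):  0  0  1  1  2  0  0  1  1  2  0
So g(10) = 0.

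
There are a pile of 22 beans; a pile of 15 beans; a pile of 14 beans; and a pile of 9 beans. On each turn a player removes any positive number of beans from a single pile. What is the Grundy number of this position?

30

Compute the nim-sum pairwise:
22 XOR 15 = 25
25 XOR 14 = 23
23 XOR 9 = 30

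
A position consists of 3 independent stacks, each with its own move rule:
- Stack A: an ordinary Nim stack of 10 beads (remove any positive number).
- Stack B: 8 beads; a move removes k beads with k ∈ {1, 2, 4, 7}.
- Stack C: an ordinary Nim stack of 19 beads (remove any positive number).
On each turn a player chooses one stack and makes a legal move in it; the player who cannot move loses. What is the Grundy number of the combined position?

27

Stack A is a plain Nim stack of size 10, so its Grundy value is 10.
For stack B, compute g(0), g(1), … with moves {1, 2, 4, 7}:
g(0) = mex{} = 0
g(1) = mex{0} = 1
g(2) = mex{0,1} = 2
g(3) = mex{1,2} = 0
g(4) = mex{0,2} = 1
g(5) = mex{0,1} = 2
g(6) = mex{1,2} = 0
g(7) = mex{0,2} = 1
g(8) = mex{0,1} = 2
So g(8) = 2.
Stack C is a plain Nim stack of size 19, so its Grundy value is 19.
By the Sprague-Grundy theorem, the Grundy value of a sum of independent games is the XOR of the component values.
Combined value = 10 ⊕ 2 ⊕ 19 = 27.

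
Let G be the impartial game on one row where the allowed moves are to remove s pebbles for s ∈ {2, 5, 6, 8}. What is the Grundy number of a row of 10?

3

Compute g(0), g(1), … for moves {2, 5, 6, 8}:
k:     0  1  2  3  4  5  6  7  8  9 10
g(k):  0  0  1  1  0  2  1  3  2  2  3
So g(10) = 3.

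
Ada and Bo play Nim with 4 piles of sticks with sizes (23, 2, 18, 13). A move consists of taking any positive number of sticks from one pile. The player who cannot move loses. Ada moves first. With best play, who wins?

Ada wins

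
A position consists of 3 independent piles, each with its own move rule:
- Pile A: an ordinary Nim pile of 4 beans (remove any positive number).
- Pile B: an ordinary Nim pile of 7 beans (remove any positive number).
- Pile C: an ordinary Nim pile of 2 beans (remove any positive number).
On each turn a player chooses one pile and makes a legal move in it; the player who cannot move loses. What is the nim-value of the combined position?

Pile A is a plain Nim pile of size 4, so its Grundy value is 4.
Pile B is a plain Nim pile of size 7, so its Grundy value is 7.
Pile C is a plain Nim pile of size 2, so its Grundy value is 2.
By the Sprague-Grundy theorem, the Grundy value of a sum of independent games is the XOR of the component values.
Combined value = 4 XOR 7 XOR 2 = 1.

1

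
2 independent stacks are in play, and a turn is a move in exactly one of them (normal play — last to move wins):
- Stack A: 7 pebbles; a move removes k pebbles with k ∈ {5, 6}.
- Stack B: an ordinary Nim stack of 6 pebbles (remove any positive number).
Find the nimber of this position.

7

For stack A, compute g(0), g(1), … with moves {5, 6}:
k:     0  1  2  3  4  5  6  7
g(k):  0  0  0  0  0  1  1  1
So g(7) = 1.
Stack B is a plain Nim stack of size 6, so its Grundy value is 6.
The value of a disjunctive sum is the nim-sum of the parts.
Combined value = 1 ⊕ 6 = 7.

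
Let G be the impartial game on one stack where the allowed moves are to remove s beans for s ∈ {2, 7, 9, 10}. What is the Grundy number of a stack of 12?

Compute g(0), g(1), … for moves {2, 7, 9, 10}:
g(0) = mex{} = 0
g(1) = mex{} = 0
g(2) = mex{0} = 1
g(3) = mex{0} = 1
g(4) = mex{1} = 0
g(5) = mex{1} = 0
g(6) = mex{0} = 1
g(7) = mex{0} = 1
g(8) = mex{0,1} = 2
g(9) = mex{0,1} = 2
g(10) = mex{0,1,2} = 3
g(11) = mex{0,1,2} = 3
g(12) = mex{0,1,3} = 2
So g(12) = 2.

2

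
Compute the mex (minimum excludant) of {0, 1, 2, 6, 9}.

The values 0, 1, 2 are all present; 3 is the first non-negative integer missing from the set.

3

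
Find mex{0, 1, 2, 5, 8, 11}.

3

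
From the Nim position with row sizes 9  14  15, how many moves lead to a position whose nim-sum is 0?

3

Bitwise XOR of the heap sizes:
  1001  (9)
  1110  (14)
  1111  (15)
  ----
  1000  (8)
The overall nim-sum is X = 8. A row of size p has a winning move iff p XOR X < p (reduce it to p XOR X).
  9: 9 XOR 8 = 1 < 9 — winning move (to 1).
  14: 14 XOR 8 = 6 < 14 — winning move (to 6).
  15: 15 XOR 8 = 7 < 15 — winning move (to 7).
That gives 3 winning moves.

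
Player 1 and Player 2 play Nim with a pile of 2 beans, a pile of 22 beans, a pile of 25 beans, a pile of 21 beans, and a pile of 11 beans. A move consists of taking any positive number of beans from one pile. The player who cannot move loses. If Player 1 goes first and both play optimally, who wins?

Player 1 wins

In binary:
  00010  (2)
  10110  (22)
  11001  (25)
  10101  (21)
  01011  (11)
  -----
  10011  (19)
The nim-sum is 19 ≠ 0, so this is an N-position: the player to move can win; Player 1 has a winning move.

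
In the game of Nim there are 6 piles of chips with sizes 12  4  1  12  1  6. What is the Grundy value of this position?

2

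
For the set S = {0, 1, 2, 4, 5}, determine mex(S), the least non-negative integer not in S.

The values 0, 1, 2 are all present; 3 is the first non-negative integer missing from the set.

3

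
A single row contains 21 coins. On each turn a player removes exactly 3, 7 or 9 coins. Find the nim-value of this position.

1

Grundy values for subtraction set {3, 7, 9}:
k:     0  1  2  3  4  5  6  7  8  9 10 11 12 13 14 15 16 17 18 19 20 21
g(k):  0  0  0  1  1  1  0  2  2  1  3  3  0  2  0  1  0  1  0  1  0  1
So g(21) = 1.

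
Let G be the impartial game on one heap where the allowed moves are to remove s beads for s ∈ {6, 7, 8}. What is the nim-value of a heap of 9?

Compute g(0), g(1), … for moves {6, 7, 8}:
k:     0  1  2  3  4  5  6  7  8  9
g(k):  0  0  0  0  0  0  1  1  1  1
So g(9) = 1.

1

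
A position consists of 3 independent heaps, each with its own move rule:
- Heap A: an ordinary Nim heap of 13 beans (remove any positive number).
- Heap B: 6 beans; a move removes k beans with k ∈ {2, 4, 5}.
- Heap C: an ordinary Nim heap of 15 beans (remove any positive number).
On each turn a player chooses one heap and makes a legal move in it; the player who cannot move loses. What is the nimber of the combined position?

1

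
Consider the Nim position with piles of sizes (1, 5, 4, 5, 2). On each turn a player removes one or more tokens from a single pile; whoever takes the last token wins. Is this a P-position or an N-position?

N-position

Compute the nim-sum pairwise:
1 ⊕ 5 = 4
4 ⊕ 4 = 0
0 ⊕ 5 = 5
5 ⊕ 2 = 7
The nim-sum is 7 ≠ 0, so this is an N-position: the player to move can win.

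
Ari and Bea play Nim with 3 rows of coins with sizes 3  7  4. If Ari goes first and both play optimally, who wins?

Bea wins

In binary:
  011  (3)
  111  (7)
  100  (4)
  ---
  000  (0)
The nim-sum is 0, so this is a P-position: the player to move is in a losing position under optimal play; Ari is about to move from it and so loses — Bea wins.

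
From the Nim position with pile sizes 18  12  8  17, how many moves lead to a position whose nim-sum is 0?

Bitwise XOR of the heap sizes:
  10010  (18)
  01100  (12)
  01000  (8)
  10001  (17)
  -----
  00111  (7)
The overall nim-sum is X = 7. A pile of size p has a winning move iff p XOR X < p (reduce it to p XOR X).
  18: 18 XOR 7 = 21 ≥ 18 — no move.
  12: 12 XOR 7 = 11 < 12 — winning move (to 11).
  8: 8 XOR 7 = 15 ≥ 8 — no move.
  17: 17 XOR 7 = 22 ≥ 17 — no move.
That gives 1 winning move.

1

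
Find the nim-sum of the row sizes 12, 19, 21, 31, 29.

Nim-sum: 12 XOR 19 XOR 21 XOR 31 XOR 29 = 8.

8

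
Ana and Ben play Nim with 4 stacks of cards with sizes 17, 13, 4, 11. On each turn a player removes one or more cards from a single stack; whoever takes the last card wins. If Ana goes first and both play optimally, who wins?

Ana wins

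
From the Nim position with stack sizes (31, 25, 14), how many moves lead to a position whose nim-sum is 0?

3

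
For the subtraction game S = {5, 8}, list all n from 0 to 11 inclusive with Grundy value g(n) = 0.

0, 1, 2, 3, 4

Compute g(0), g(1), … for moves {5, 8}:
g(0) = mex{} = 0
g(1) = mex{} = 0
g(2) = mex{} = 0
g(3) = mex{} = 0
g(4) = mex{} = 0
g(5) = mex{0} = 1
g(6) = mex{0} = 1
g(7) = mex{0} = 1
g(8) = mex{0} = 1
g(9) = mex{0} = 1
g(10) = mex{0,1} = 2
g(11) = mex{0,1} = 2
The P-positions (g = 0) in 0..11 are 0, 1, 2, 3, 4.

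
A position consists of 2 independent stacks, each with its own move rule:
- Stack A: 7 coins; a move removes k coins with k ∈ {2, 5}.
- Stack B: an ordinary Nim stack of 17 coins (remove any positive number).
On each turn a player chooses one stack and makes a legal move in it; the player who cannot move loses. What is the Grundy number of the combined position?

17

Build the Grundy sequence for stack A with g(k) = mex{g(k−s) : s ∈ {2, 5}, s ≤ k}:
g(0) = mex{} = 0
g(1) = mex{} = 0
g(2) = mex{0} = 1
g(3) = mex{0} = 1
g(4) = mex{1} = 0
g(5) = mex{0,1} = 2
g(6) = mex{0} = 1
g(7) = mex{1,2} = 0
So g(7) = 0.
Stack B is a plain Nim stack of size 17, so its Grundy value is 17.
The value of a disjunctive sum is the nim-sum of the parts.
Combined value = 0 XOR 17 = 17.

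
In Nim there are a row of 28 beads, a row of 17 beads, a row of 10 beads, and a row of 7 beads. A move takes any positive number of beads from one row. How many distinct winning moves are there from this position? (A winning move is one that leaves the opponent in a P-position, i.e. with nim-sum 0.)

0

Nim-sum: 28 ^ 17 ^ 10 ^ 7 = 0.
The nim-sum is already 0, so every move leaves a nonzero nim-sum — there are no winning moves.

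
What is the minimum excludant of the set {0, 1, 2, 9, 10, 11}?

3

The values 0, 1, 2 are all present; 3 is the first non-negative integer missing from the set.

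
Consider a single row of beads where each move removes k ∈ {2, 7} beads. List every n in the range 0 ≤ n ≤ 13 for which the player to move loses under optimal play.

0, 1, 4, 5, 9, 10, 13

Grundy values for subtraction set {2, 7}:
g(0) = mex{} = 0
g(1) = mex{} = 0
g(2) = mex{0} = 1
g(3) = mex{0} = 1
g(4) = mex{1} = 0
g(5) = mex{1} = 0
g(6) = mex{0} = 1
g(7) = mex{0} = 1
g(8) = mex{0,1} = 2
g(9) = mex{1} = 0
g(10) = mex{1,2} = 0
g(11) = mex{0} = 1
g(12) = mex{0} = 1
g(13) = mex{1} = 0
The P-positions (g = 0) in 0..13 are 0, 1, 4, 5, 9, 10, 13.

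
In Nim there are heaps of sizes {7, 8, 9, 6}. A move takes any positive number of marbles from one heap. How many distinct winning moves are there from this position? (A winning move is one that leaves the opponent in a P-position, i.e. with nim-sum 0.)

0

Compute the nim-sum pairwise:
7 XOR 8 = 15
15 XOR 9 = 6
6 XOR 6 = 0
The nim-sum is already 0, so every move leaves a nonzero nim-sum — there are no winning moves.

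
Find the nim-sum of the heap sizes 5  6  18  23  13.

Compute the nim-sum pairwise:
5 XOR 6 = 3
3 XOR 18 = 17
17 XOR 23 = 6
6 XOR 13 = 11

11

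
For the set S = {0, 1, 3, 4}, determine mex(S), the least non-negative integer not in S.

The values 0, 1 are all present; 2 is the first non-negative integer missing from the set.

2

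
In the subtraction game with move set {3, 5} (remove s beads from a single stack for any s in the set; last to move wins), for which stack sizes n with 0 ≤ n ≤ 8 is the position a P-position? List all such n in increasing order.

0, 1, 2, 8

Compute g(0), g(1), … for moves {3, 5}:
g(0) = mex{} = 0
g(1) = mex{} = 0
g(2) = mex{} = 0
g(3) = mex{0} = 1
g(4) = mex{0} = 1
g(5) = mex{0} = 1
g(6) = mex{0,1} = 2
g(7) = mex{0,1} = 2
g(8) = mex{1} = 0
The P-positions (g = 0) in 0..8 are 0, 1, 2, 8.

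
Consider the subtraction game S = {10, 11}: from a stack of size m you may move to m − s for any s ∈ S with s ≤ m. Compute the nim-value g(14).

1

Build the Grundy sequence with g(k) = mex{g(k−s) : s ∈ {10, 11}, s ≤ k}:
g(0) = mex{} = 0
g(1) = mex{} = 0
g(2) = mex{} = 0
g(3) = mex{} = 0
g(4) = mex{} = 0
g(5) = mex{} = 0
g(6) = mex{} = 0
g(7) = mex{} = 0
g(8) = mex{} = 0
g(9) = mex{} = 0
g(10) = mex{0} = 1
g(11) = mex{0} = 1
g(12) = mex{0} = 1
g(13) = mex{0} = 1
g(14) = mex{0} = 1
So g(14) = 1.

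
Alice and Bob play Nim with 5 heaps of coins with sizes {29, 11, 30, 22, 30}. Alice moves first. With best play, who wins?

Bob wins

In binary:
  11101  (29)
  01011  (11)
  11110  (30)
  10110  (22)
  11110  (30)
  -----
  00000  (0)
The nim-sum is 0, so this is a P-position: the player to move is in a losing position under optimal play; Alice is about to move from it and so loses — Bob wins.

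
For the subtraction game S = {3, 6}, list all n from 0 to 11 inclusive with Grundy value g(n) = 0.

0, 1, 2, 9, 10, 11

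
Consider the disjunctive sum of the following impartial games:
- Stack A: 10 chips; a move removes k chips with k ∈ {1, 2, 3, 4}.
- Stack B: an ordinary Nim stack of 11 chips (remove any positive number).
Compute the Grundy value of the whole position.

11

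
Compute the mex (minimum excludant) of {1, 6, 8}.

0

0 is not in the set, so the mex is 0.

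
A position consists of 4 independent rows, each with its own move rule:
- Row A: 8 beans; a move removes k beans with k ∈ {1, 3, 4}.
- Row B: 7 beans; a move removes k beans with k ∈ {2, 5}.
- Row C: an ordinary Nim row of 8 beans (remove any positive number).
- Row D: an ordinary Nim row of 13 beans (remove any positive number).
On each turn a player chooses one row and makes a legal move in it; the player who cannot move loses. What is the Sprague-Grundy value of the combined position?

4

Grundy values for row A (subtraction set {1, 3, 4}):
k:     0  1  2  3  4  5  6  7  8
g(k):  0  1  0  1  2  3  2  0  1
So g(8) = 1.
Grundy values for row B (subtraction set {2, 5}):
k:     0  1  2  3  4  5  6  7
g(k):  0  0  1  1  0  2  1  0
So g(7) = 0.
Row C is a plain Nim row of size 8, so its Grundy value is 8.
Row D is a plain Nim row of size 13, so its Grundy value is 13.
The value of a disjunctive sum is the nim-sum of the parts.
Combined value = 1 ⊕ 0 ⊕ 8 ⊕ 13 = 4.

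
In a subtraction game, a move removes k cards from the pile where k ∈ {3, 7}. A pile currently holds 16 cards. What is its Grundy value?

0

Compute g(0), g(1), … for moves {3, 7}:
k:     0  1  2  3  4  5  6  7  8  9 10 11 12 13 14 15 16
g(k):  0  0  0  1  1  1  0  2  2  1  0  0  0  1  1  1  0
So g(16) = 0.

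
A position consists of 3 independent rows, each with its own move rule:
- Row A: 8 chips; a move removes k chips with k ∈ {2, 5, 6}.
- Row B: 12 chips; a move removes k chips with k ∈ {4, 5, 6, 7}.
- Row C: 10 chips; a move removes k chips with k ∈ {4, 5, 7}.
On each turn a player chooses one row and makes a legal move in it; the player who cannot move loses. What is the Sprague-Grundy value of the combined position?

2

For row A, compute g(0), g(1), … with moves {2, 5, 6}:
g(0) = mex{} = 0
g(1) = mex{} = 0
g(2) = mex{0} = 1
g(3) = mex{0} = 1
g(4) = mex{1} = 0
g(5) = mex{0,1} = 2
g(6) = mex{0} = 1
g(7) = mex{0,1,2} = 3
g(8) = mex{1} = 0
So g(8) = 0.
Grundy values for row B (subtraction set {4, 5, 6, 7}):
k:     0  1  2  3  4  5  6  7  8  9 10 11 12
g(k):  0  0  0  0  1  1  1  1  2  2  2  0  0
So g(12) = 0.
For row C, compute g(0), g(1), … with moves {4, 5, 7}:
k:     0  1  2  3  4  5  6  7  8  9 10
g(k):  0  0  0  0  1  1  1  1  2  2  2
So g(10) = 2.
By the Sprague-Grundy theorem, the Grundy value of a sum of independent games is the XOR of the component values.
Combined value = 0 ⊕ 0 ⊕ 2 = 2.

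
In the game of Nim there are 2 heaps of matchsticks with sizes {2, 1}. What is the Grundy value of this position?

3

Compute the nim-sum pairwise:
2 ⊕ 1 = 3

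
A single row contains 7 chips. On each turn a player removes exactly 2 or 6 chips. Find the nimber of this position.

1

Compute g(0), g(1), … for moves {2, 6}:
k:     0  1  2  3  4  5  6  7
g(k):  0  0  1  1  0  0  1  1
So g(7) = 1.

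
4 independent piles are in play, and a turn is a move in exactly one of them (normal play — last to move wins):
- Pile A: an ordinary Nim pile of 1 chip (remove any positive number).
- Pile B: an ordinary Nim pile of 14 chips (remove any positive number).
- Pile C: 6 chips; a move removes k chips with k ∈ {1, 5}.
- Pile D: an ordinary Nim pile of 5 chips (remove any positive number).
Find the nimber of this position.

Pile A is a plain Nim pile of size 1, so its Grundy value is 1.
Pile B is a plain Nim pile of size 14, so its Grundy value is 14.
Build the Grundy sequence for pile C with g(k) = mex{g(k−s) : s ∈ {1, 5}, s ≤ k}:
g(0) = mex{} = 0
g(1) = mex{0} = 1
g(2) = mex{1} = 0
g(3) = mex{0} = 1
g(4) = mex{1} = 0
g(5) = mex{0} = 1
g(6) = mex{1} = 0
So g(6) = 0.
Pile D is a plain Nim pile of size 5, so its Grundy value is 5.
The value of a disjunctive sum is the nim-sum of the parts.
Combined value = 1 XOR 14 XOR 0 XOR 5 = 10.

10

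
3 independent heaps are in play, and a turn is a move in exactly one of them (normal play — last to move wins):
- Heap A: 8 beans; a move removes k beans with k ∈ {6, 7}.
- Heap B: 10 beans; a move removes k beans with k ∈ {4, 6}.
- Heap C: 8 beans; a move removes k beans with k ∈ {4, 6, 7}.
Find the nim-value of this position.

3

For heap A, compute g(0), g(1), … with moves {6, 7}:
g(0) = mex{} = 0
g(1) = mex{} = 0
g(2) = mex{} = 0
g(3) = mex{} = 0
g(4) = mex{} = 0
g(5) = mex{} = 0
g(6) = mex{0} = 1
g(7) = mex{0} = 1
g(8) = mex{0} = 1
So g(8) = 1.
Build the Grundy sequence for heap B with g(k) = mex{g(k−s) : s ∈ {4, 6}, s ≤ k}:
k:     0  1  2  3  4  5  6  7  8  9 10
g(k):  0  0  0  0  1  1  1  1  2  2  0
So g(10) = 0.
For heap C, compute g(0), g(1), … with moves {4, 6, 7}:
g(0) = mex{} = 0
g(1) = mex{} = 0
g(2) = mex{} = 0
g(3) = mex{} = 0
g(4) = mex{0} = 1
g(5) = mex{0} = 1
g(6) = mex{0} = 1
g(7) = mex{0} = 1
g(8) = mex{0,1} = 2
So g(8) = 2.
By the Sprague-Grundy theorem, the Grundy value of a sum of independent games is the XOR of the component values.
Combined value = 1 ⊕ 0 ⊕ 2 = 3.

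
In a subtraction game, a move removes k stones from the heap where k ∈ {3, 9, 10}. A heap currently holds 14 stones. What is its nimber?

0

Build the Grundy sequence with g(k) = mex{g(k−s) : s ∈ {3, 9, 10}, s ≤ k}:
g(0) = mex{} = 0
g(1) = mex{} = 0
g(2) = mex{} = 0
g(3) = mex{0} = 1
g(4) = mex{0} = 1
g(5) = mex{0} = 1
g(6) = mex{1} = 0
g(7) = mex{1} = 0
g(8) = mex{1} = 0
g(9) = mex{0} = 1
g(10) = mex{0} = 1
g(11) = mex{0} = 1
g(12) = mex{0,1} = 2
g(13) = mex{1} = 0
g(14) = mex{1} = 0
So g(14) = 0.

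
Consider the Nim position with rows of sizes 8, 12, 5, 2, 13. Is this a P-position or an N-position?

Nim-sum: 8 ⊕ 12 ⊕ 5 ⊕ 2 ⊕ 13 = 14.
The nim-sum is 14 ≠ 0, so this is an N-position: the player to move can win.

N-position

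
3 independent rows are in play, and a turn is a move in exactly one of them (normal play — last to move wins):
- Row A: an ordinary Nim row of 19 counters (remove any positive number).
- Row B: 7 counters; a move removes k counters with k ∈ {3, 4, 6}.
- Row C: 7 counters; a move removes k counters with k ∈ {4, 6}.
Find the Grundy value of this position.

16

Row A is a plain Nim row of size 19, so its Grundy value is 19.
For row B, compute g(0), g(1), … with moves {3, 4, 6}:
g(0) = mex{} = 0
g(1) = mex{} = 0
g(2) = mex{} = 0
g(3) = mex{0} = 1
g(4) = mex{0} = 1
g(5) = mex{0} = 1
g(6) = mex{0,1} = 2
g(7) = mex{0,1} = 2
So g(7) = 2.
For row C, compute g(0), g(1), … with moves {4, 6}:
k:     0  1  2  3  4  5  6  7
g(k):  0  0  0  0  1  1  1  1
So g(7) = 1.
By the Sprague-Grundy theorem, the Grundy value of a sum of independent games is the XOR of the component values.
Combined value = 19 XOR 2 XOR 1 = 16.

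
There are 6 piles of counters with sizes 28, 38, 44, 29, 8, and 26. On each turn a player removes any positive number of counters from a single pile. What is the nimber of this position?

Nim-sum: 28 ^ 38 ^ 44 ^ 29 ^ 8 ^ 26 = 25.

25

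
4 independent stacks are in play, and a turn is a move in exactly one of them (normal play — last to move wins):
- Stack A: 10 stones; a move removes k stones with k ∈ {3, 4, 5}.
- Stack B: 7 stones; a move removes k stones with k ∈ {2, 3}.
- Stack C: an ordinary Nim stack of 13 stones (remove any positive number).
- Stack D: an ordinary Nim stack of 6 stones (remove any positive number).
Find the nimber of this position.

10

Grundy values for stack A (subtraction set {3, 4, 5}):
g(0) = mex{} = 0
g(1) = mex{} = 0
g(2) = mex{} = 0
g(3) = mex{0} = 1
g(4) = mex{0} = 1
g(5) = mex{0} = 1
g(6) = mex{0,1} = 2
g(7) = mex{0,1} = 2
g(8) = mex{1} = 0
g(9) = mex{1,2} = 0
g(10) = mex{1,2} = 0
So g(10) = 0.
Build the Grundy sequence for stack B with g(k) = mex{g(k−s) : s ∈ {2, 3}, s ≤ k}:
g(0) = mex{} = 0
g(1) = mex{} = 0
g(2) = mex{0} = 1
g(3) = mex{0} = 1
g(4) = mex{0,1} = 2
g(5) = mex{1} = 0
g(6) = mex{1,2} = 0
g(7) = mex{0,2} = 1
So g(7) = 1.
Stack C is a plain Nim stack of size 13, so its Grundy value is 13.
Stack D is a plain Nim stack of size 6, so its Grundy value is 6.
By the Sprague-Grundy theorem, the Grundy value of a sum of independent games is the XOR of the component values.
Combined value = 0 ⊕ 1 ⊕ 13 ⊕ 6 = 10.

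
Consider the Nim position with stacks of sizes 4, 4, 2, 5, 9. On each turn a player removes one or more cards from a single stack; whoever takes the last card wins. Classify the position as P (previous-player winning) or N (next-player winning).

N-position

Nim-sum: 4 ⊕ 4 ⊕ 2 ⊕ 5 ⊕ 9 = 14.
The nim-sum is 14 ≠ 0, so this is an N-position: the player to move can win.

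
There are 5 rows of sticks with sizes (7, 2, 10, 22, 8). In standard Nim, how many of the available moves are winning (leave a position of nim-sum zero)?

Write each in binary and XOR column by column:
  00111  (7)
  00010  (2)
  01010  (10)
  10110  (22)
  01000  (8)
  -----
  10001  (17)
The overall nim-sum is X = 17. A row of size p has a winning move iff p XOR X < p (reduce it to p XOR X).
  7: 7 XOR 17 = 22 ≥ 7 — no move.
  2: 2 XOR 17 = 19 ≥ 2 — no move.
  10: 10 XOR 17 = 27 ≥ 10 — no move.
  22: 22 XOR 17 = 7 < 22 — winning move (to 7).
  8: 8 XOR 17 = 25 ≥ 8 — no move.
That gives 1 winning move.

1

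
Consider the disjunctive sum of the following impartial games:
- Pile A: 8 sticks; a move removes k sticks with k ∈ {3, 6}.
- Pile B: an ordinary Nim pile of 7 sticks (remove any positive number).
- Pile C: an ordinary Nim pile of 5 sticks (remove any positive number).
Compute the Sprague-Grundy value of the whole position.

Grundy values for pile A (subtraction set {3, 6}):
k:     0  1  2  3  4  5  6  7  8
g(k):  0  0  0  1  1  1  2  2  2
So g(8) = 2.
Pile B is a plain Nim pile of size 7, so its Grundy value is 7.
Pile C is a plain Nim pile of size 5, so its Grundy value is 5.
By the Sprague-Grundy theorem, the Grundy value of a sum of independent games is the XOR of the component values.
Combined value = 2 XOR 7 XOR 5 = 0.

0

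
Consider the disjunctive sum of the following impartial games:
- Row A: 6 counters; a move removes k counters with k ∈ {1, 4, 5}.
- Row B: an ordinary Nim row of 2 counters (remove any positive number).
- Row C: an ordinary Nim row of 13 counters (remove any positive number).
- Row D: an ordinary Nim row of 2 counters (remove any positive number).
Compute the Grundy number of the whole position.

Grundy values for row A (subtraction set {1, 4, 5}):
k:     0  1  2  3  4  5  6
g(k):  0  1  0  1  2  3  2
So g(6) = 2.
Row B is a plain Nim row of size 2, so its Grundy value is 2.
Row C is a plain Nim row of size 13, so its Grundy value is 13.
Row D is a plain Nim row of size 2, so its Grundy value is 2.
By the Sprague-Grundy theorem, the Grundy value of a sum of independent games is the XOR of the component values.
Combined value = 2 XOR 2 XOR 13 XOR 2 = 15.

15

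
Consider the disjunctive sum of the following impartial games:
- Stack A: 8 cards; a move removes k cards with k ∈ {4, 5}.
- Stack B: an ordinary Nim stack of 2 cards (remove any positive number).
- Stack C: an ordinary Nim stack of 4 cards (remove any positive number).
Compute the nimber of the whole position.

Grundy values for stack A (subtraction set {4, 5}):
k:     0  1  2  3  4  5  6  7  8
g(k):  0  0  0  0  1  1  1  1  2
So g(8) = 2.
Stack B is a plain Nim stack of size 2, so its Grundy value is 2.
Stack C is a plain Nim stack of size 4, so its Grundy value is 4.
The value of a disjunctive sum is the nim-sum of the parts.
Combined value = 2 XOR 2 XOR 4 = 4.

4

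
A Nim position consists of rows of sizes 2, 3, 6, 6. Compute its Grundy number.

Bitwise XOR of the heap sizes:
  010  (2)
  011  (3)
  110  (6)
  110  (6)
  ---
  001  (1)

1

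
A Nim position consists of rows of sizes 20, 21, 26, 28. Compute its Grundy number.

7

Compute the nim-sum pairwise:
20 XOR 21 = 1
1 XOR 26 = 27
27 XOR 28 = 7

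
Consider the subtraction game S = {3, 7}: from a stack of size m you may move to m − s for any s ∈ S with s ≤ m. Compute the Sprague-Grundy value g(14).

1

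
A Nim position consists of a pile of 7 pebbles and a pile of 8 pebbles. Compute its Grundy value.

Nim-sum: 7 ⊕ 8 = 15.

15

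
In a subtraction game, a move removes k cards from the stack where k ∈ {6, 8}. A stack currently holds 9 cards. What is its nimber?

Grundy values for subtraction set {6, 8}:
g(0) = mex{} = 0
g(1) = mex{} = 0
g(2) = mex{} = 0
g(3) = mex{} = 0
g(4) = mex{} = 0
g(5) = mex{} = 0
g(6) = mex{0} = 1
g(7) = mex{0} = 1
g(8) = mex{0} = 1
g(9) = mex{0} = 1
So g(9) = 1.

1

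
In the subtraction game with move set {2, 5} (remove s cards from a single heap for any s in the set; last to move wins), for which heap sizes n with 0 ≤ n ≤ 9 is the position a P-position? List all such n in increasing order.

0, 1, 4, 7, 8

Compute g(0), g(1), … for moves {2, 5}:
g(0) = mex{} = 0
g(1) = mex{} = 0
g(2) = mex{0} = 1
g(3) = mex{0} = 1
g(4) = mex{1} = 0
g(5) = mex{0,1} = 2
g(6) = mex{0} = 1
g(7) = mex{1,2} = 0
g(8) = mex{1} = 0
g(9) = mex{0} = 1
The P-positions (g = 0) in 0..9 are 0, 1, 4, 7, 8.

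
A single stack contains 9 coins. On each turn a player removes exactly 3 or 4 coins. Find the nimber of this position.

0

Build the Grundy sequence with g(k) = mex{g(k−s) : s ∈ {3, 4}, s ≤ k}:
g(0) = mex{} = 0
g(1) = mex{} = 0
g(2) = mex{} = 0
g(3) = mex{0} = 1
g(4) = mex{0} = 1
g(5) = mex{0} = 1
g(6) = mex{0,1} = 2
g(7) = mex{1} = 0
g(8) = mex{1} = 0
g(9) = mex{1,2} = 0
So g(9) = 0.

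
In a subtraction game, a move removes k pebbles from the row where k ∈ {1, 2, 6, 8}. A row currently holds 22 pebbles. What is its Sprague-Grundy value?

Compute g(0), g(1), … for moves {1, 2, 6, 8}:
k:     0  1  2  3  4  5  6  7  8  9 10 11 12 13 14 15 16 17 18 19 20 21 22
g(k):  0  1  2  0  1  2  3  0  1  2  0  1  2  3  0  1  2  0  1  2  3  0  1
So g(22) = 1.

1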